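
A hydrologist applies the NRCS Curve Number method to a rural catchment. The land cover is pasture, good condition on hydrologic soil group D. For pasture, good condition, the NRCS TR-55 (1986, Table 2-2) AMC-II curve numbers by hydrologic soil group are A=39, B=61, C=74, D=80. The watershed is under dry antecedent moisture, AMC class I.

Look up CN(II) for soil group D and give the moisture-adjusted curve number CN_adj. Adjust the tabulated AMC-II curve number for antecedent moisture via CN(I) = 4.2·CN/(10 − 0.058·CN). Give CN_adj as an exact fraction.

NRCS table: pasture, good condition, soil group D → CN(II) = 80
CN(I) from CN(II)=80: (4.2·80)/(10 − 0.058·80) = 4200/67 ≈ 62.687

CN_adj = 4200/67 ≈ 62.687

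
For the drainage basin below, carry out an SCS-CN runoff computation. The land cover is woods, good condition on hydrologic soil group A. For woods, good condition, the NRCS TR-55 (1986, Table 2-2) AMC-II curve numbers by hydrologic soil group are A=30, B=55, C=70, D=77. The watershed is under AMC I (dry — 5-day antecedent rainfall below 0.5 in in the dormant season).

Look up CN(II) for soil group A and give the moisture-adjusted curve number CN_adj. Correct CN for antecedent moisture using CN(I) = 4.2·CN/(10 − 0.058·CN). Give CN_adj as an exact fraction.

CN_adj = 900/59 ≈ 15.254

NRCS table: woods, good condition, soil group A → CN(II) = 30
CN(I) from CN(II)=30: (4.2·30)/(10 − 0.058·30) = 900/59 ≈ 15.254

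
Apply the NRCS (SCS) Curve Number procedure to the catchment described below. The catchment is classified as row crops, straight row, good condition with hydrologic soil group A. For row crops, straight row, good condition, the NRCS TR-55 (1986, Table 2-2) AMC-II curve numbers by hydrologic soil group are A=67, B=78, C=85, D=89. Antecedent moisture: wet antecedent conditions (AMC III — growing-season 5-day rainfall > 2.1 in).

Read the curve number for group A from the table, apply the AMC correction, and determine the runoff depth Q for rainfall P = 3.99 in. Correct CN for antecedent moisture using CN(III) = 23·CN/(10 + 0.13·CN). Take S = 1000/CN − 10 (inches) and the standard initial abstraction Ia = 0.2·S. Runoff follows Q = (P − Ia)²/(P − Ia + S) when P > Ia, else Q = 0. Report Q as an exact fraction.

Q = 33471800209/15048019100 in ≈ 2.224 in

NRCS table: row crops, straight row, good condition, soil group A → CN(II) = 67
CN(III) from CN(II)=67: (23·67)/(10 + 0.13·67) = 154100/1871 ≈ 82.362
S = 1000/(154100/1871) − 10 = 3300/1541 in ≈ 2.141 in
Initial abstraction Ia = S/5 = (3300/1541)/5 = 660/1541 ≈ 0.428 in
Since P=3.990 > Ia=0.428: effective rainfall P−Ia = 548859/154100 in
Q: (548859/154100)² ÷ (878859/154100) = 33471800209/15048019100 in (≈ 2.224 in)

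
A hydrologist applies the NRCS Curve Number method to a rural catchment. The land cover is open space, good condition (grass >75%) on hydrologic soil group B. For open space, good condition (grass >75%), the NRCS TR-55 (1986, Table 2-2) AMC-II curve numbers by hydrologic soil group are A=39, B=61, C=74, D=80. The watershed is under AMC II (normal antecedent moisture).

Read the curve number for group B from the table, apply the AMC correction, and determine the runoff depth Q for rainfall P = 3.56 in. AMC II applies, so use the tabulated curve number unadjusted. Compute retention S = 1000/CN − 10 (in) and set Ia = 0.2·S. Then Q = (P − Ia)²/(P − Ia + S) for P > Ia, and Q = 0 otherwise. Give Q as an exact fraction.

NRCS table: open space, good condition (grass >75%), soil group B → CN(II) = 61
AMC II — tabulated CN = 61 applies directly.
S = 1000/61 − 10 = 390/61 in ≈ 6.393 in
Initial abstraction Ia = S/5 = (390/61)/5 = 78/61 ≈ 1.279 in
P − Ia = 3.560 − 1.279 = 3479/1525 ≈ 2.281 in (> 0, runoff occurs)
Runoff Q = (P−Ia)²/(P−Ia+S) = (2.281)²/(2.281+6.393) = 12103441/20174225 ≈ 0.600 in

Q = 12103441/20174225 in ≈ 0.600 in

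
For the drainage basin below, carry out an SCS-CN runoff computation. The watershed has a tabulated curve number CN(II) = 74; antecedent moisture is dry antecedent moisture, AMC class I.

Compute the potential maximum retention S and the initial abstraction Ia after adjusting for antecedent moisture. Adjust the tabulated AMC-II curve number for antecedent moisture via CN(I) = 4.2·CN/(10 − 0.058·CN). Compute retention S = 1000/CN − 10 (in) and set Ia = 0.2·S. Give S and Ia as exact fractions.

Adjust CN=74 to AMC I: 4.2·74/(10 − 0.058·74) → (1554/5) ÷ (1427/250) = 77700/1427 ≈ 54.450
Max retention: S = 1000/(77700/1427) − 10 = 6500/777 in (≈ 8.366 in)
Initial abstraction Ia = S/5 = (6500/777)/5 = 1300/777 ≈ 1.673 in

S = 6500/777 in ≈ 8.366 in; Ia = 1300/777 in ≈ 1.673 in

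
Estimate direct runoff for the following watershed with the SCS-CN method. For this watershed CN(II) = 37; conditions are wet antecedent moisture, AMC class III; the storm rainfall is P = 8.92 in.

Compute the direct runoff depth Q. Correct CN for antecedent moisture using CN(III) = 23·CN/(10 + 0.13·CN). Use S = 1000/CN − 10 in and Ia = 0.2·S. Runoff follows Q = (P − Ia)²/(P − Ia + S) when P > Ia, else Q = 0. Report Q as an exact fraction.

Q = 25050342529/6718070575 in ≈ 3.729 in

Adjust CN=37 to AMC III: 23·37/(10 + 0.13·37) → 851 ÷ (1481/100) = 85100/1481 ≈ 57.461
Retention S: 1000/CN − 10 with CN=57.461 → S = 6300/851 ≈ 7.403 in
Initial abstraction Ia = S/5 = (6300/851)/5 = 1260/851 ≈ 1.481 in
P − Ia = 8.920 − 1.481 = 158273/21275 ≈ 7.439 in (> 0, runoff occurs)
Q = (158273/21275)²/((158273/21275) + 6300/851) = (25050342529/452625625)/(315773/21275) = 25050342529/6718070575 in ≈ 3.729 in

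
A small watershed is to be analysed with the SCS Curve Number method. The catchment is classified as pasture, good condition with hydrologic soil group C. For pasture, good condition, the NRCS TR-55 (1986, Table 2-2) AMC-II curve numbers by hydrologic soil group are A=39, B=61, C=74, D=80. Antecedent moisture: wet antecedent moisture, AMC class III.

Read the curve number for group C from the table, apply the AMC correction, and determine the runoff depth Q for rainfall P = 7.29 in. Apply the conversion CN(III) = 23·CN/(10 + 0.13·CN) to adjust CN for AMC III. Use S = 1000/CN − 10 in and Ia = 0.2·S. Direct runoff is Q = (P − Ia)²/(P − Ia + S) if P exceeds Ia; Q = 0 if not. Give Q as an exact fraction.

Q = 353286395641/61644652900 in ≈ 5.731 in

NRCS table: pasture, good condition, soil group C → CN(II) = 74
Adjust CN=74 to AMC III: 23·74/(10 + 0.13·74) → 1702 ÷ (981/50) = 85100/981 ≈ 86.748
Max retention: S = 1000/(85100/981) − 10 = 1300/851 in (≈ 1.528 in)
Initial abstraction Ia = S/5 = (1300/851)/5 = 260/851 ≈ 0.306 in
Excess rainfall: 7.290 − 0.306 = 6.984 in; P > Ia so Q > 0
Q: (594379/85100)² ÷ (724379/85100) = 353286395641/61644652900 in (≈ 5.731 in)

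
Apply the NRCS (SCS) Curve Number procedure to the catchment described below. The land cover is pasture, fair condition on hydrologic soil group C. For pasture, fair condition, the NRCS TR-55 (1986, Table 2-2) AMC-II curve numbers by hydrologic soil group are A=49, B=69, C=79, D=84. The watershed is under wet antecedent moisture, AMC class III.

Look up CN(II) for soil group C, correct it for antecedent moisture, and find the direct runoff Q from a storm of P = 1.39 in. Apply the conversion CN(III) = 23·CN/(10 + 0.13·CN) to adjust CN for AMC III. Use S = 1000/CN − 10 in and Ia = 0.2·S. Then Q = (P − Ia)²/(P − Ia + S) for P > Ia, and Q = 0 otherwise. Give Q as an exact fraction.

NRCS table: pasture, fair condition, soil group C → CN(II) = 79
Adjust CN=79 to AMC III: 23·79/(10 + 0.13·79) → 1817 ÷ (2027/100) = 181700/2027 ≈ 89.640
S = 1000/(181700/2027) − 10 = 2100/1817 in ≈ 1.156 in
Initial abstraction Ia = S/5 = (2100/1817)/5 = 420/1817 ≈ 0.231 in
Excess rainfall: 1.390 − 0.231 = 1.159 in; P > Ia so Q > 0
Q = (210563/181700)²/((210563/181700) + 2100/1817) = (44336776969/33014890000)/(420563/181700) = 44336776969/76416297100 in ≈ 0.580 in

Q = 44336776969/76416297100 in ≈ 0.580 in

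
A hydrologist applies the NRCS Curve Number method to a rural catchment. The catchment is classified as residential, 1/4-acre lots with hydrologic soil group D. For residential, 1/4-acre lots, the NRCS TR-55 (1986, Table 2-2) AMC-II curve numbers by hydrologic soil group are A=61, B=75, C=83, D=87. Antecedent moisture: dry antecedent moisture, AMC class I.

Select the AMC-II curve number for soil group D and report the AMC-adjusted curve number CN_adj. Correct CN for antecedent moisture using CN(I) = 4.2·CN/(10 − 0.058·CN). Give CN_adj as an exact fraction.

CN_adj = 182700/2477 ≈ 73.759

NRCS table: residential, 1/4-acre lots, soil group D → CN(II) = 87
Adjust CN=87 to AMC I: 4.2·87/(10 − 0.058·87) → (1827/5) ÷ (2477/500) = 182700/2477 ≈ 73.759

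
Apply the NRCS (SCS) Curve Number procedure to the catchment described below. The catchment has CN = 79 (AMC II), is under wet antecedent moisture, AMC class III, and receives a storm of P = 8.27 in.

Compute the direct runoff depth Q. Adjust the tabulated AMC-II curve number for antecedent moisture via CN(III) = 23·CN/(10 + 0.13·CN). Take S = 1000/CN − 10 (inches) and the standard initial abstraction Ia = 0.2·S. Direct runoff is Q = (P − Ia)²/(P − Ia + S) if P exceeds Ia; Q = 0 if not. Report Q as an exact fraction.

Q = 2133524714281/303558740300 in ≈ 7.028 in

Adjust CN=79 to AMC III: 23·79/(10 + 0.13·79) → 1817 ÷ (2027/100) = 181700/2027 ≈ 89.640
Max retention: S = 1000/(181700/2027) − 10 = 2100/1817 in (≈ 1.156 in)
Initial abstraction Ia = S/5 = (2100/1817)/5 = 420/1817 ≈ 0.231 in
Excess rainfall: 8.270 − 0.231 = 8.039 in; P > Ia so Q > 0
Q = (1460659/181700)²/((1460659/181700) + 2100/1817) = (2133524714281/33014890000)/(1670659/181700) = 2133524714281/303558740300 in ≈ 7.028 in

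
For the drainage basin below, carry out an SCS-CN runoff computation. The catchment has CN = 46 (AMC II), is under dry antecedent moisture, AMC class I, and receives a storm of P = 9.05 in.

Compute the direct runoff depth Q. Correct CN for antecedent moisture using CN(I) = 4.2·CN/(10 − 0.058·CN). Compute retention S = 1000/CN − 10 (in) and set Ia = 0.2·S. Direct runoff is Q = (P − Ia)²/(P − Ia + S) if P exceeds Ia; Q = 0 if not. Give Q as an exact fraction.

Q = 124121881/325674020 in ≈ 0.381 in

Dry (AMC I): CN(I) = 4.2·46/(10 − 0.058·46) = (966/5)/(1833/250) = 16100/611 ≈ 26.350
Max retention: S = 1000/(16100/611) − 10 = 4500/161 in (≈ 27.950 in)
Ia = 0.2·(4500/161) = 900/161 in ≈ 5.590 in
Excess rainfall: 9.050 − 5.590 = 3.460 in; P > Ia so Q > 0
Runoff Q = (P−Ia)²/(P−Ia+S) = (3.460)²/(3.460+27.950) = 124121881/325674020 ≈ 0.381 in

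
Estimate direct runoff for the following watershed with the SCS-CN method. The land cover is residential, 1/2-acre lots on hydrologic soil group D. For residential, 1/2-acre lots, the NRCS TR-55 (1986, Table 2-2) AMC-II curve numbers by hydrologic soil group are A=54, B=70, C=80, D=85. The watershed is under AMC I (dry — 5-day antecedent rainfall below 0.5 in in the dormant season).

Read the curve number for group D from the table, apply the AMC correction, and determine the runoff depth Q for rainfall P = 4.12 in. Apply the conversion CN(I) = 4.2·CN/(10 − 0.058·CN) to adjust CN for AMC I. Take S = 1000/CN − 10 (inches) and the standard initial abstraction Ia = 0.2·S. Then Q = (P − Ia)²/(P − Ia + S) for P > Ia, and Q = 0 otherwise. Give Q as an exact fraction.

NRCS table: residential, 1/2-acre lots, soil group D → CN(II) = 85
Adjust CN=85 to AMC I: 4.2·85/(10 − 0.058·85) → 357 ÷ (507/100) = 11900/169 ≈ 70.414
Retention S: 1000/CN − 10 with CN=70.414 → S = 500/119 ≈ 4.202 in
Ia = 0.2·(500/119) = 100/119 in ≈ 0.840 in
P − Ia = 4.120 − 0.840 = 9757/2975 ≈ 3.280 in (> 0, runoff occurs)
Q = (9757/2975)²/((9757/2975) + 500/119) = (95199049/8850625)/(22257/2975) = 95199049/66214575 in ≈ 1.438 in

Q = 95199049/66214575 in ≈ 1.438 in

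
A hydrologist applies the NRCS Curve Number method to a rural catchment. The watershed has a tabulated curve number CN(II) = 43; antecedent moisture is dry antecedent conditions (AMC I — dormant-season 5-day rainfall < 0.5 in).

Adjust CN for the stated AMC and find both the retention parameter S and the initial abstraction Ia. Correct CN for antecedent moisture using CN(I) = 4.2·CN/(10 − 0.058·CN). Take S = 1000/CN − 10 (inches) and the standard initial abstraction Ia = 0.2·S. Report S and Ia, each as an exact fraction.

S = 9500/301 in ≈ 31.561 in; Ia = 1900/301 in ≈ 6.312 in

CN(I) from CN(II)=43: (4.2·43)/(10 − 0.058·43) = 30100/1251 ≈ 24.061
S = 1000/(30100/1251) − 10 = 9500/301 in ≈ 31.561 in
Ia = 0.2S: 0.2·31.561 = 6.312 in (exactly 1900/301)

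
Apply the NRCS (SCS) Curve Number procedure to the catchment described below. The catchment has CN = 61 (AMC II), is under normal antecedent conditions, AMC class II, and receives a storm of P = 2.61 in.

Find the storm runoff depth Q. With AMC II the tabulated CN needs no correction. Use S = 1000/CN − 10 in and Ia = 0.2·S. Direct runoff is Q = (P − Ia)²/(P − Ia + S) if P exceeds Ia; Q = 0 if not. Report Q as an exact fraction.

Q = 21983547/95812700 in ≈ 0.229 in

CN(II) = 61; AMC II needs no correction.
Max retention: S = 1000/61 − 10 = 390/61 in (≈ 6.393 in)
Ia = 0.2S: 0.2·6.393 = 1.279 in (exactly 78/61)
P − Ia = 2.610 − 1.279 = 8121/6100 ≈ 1.331 in (> 0, runoff occurs)
Q = (8121/6100)²/((8121/6100) + 390/61) = (65950641/37210000)/(47121/6100) = 21983547/95812700 in ≈ 0.229 in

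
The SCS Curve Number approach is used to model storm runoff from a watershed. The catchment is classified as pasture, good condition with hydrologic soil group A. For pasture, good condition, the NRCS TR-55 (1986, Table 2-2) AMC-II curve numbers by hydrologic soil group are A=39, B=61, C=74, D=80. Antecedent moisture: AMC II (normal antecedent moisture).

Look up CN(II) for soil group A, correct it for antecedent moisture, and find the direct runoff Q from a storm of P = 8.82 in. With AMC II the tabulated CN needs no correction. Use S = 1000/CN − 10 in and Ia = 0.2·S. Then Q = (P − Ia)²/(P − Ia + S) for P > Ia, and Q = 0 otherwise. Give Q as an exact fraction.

Q = 123187801/81118050 in ≈ 1.519 in

NRCS table: pasture, good condition, soil group A → CN(II) = 39
AMC II — tabulated CN = 39 applies directly.
Max retention: S = 1000/39 − 10 = 610/39 in (≈ 15.641 in)
Ia = 0.2S: 0.2·15.641 = 3.128 in (exactly 122/39)
Since P=8.820 > Ia=3.128: effective rainfall P−Ia = 11099/1950 in
Q: (11099/1950)² ÷ (41599/1950) = 123187801/81118050 in (≈ 1.519 in)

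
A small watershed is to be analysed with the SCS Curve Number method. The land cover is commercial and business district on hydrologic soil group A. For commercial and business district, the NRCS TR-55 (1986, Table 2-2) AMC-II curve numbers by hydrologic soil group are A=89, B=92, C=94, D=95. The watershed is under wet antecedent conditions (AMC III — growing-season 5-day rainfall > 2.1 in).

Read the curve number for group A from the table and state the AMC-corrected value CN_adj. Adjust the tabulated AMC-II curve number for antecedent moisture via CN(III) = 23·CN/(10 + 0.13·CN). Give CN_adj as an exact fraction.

NRCS table: commercial and business district, soil group A → CN(II) = 89
Wet (AMC III): CN(III) = 23·89/(10 + 0.13·89) = 2047/(2157/100) = 204700/2157 ≈ 94.900

CN_adj = 204700/2157 ≈ 94.900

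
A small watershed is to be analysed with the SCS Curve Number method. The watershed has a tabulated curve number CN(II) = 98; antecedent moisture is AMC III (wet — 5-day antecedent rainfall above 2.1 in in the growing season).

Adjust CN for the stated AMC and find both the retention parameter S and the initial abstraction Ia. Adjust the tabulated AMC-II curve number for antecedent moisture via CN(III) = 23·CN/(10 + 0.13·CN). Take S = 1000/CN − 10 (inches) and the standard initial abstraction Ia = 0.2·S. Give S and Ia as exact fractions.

Wet (AMC III): CN(III) = 23·98/(10 + 0.13·98) = 2254/(1137/50) = 112700/1137 ≈ 99.120
Max retention: S = 1000/(112700/1137) − 10 = 100/1127 in (≈ 0.089 in)
Ia = 0.2S: 0.2·0.089 = 0.018 in (exactly 20/1127)

S = 100/1127 in ≈ 0.089 in; Ia = 20/1127 in ≈ 0.018 in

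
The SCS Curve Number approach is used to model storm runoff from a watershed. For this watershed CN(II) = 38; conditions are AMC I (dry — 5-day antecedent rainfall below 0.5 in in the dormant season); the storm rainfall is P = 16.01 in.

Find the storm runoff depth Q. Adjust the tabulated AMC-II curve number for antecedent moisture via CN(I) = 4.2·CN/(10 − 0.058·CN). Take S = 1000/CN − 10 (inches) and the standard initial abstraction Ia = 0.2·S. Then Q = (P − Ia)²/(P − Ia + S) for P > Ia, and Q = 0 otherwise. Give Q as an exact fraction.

CN(I) from CN(II)=38: (4.2·38)/(10 − 0.058·38) = 39900/1949 ≈ 20.472
Retention S: 1000/CN − 10 with CN=20.472 → S = 15500/399 ≈ 38.847 in
Initial abstraction Ia = S/5 = (15500/399)/5 = 3100/399 ≈ 7.769 in
P − Ia = 16.010 − 7.769 = 328799/39900 ≈ 8.241 in (> 0, runoff occurs)
Runoff Q = (P−Ia)²/(P−Ia+S) = (8.241)²/(8.241+38.847) = 108108782401/74964080100 ≈ 1.442 in

Q = 108108782401/74964080100 in ≈ 1.442 in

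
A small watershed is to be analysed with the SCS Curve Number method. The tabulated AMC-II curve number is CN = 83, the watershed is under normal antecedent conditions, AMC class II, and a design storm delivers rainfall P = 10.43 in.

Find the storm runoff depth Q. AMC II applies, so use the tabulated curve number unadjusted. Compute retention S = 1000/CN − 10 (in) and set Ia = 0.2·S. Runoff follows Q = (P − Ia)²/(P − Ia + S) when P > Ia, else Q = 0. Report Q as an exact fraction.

Q = 6917082561/831402700 in ≈ 8.320 in

Average conditions: CN = 83 (no AMC adjustment).
Max retention: S = 1000/83 − 10 = 170/83 in (≈ 2.048 in)
Ia = 0.2·(170/83) = 34/83 in ≈ 0.410 in
Since P=10.430 > Ia=0.410: effective rainfall P−Ia = 83169/8300 in
Q = (83169/8300)²/((83169/8300) + 170/83) = (6917082561/68890000)/(100169/8300) = 6917082561/831402700 in ≈ 8.320 in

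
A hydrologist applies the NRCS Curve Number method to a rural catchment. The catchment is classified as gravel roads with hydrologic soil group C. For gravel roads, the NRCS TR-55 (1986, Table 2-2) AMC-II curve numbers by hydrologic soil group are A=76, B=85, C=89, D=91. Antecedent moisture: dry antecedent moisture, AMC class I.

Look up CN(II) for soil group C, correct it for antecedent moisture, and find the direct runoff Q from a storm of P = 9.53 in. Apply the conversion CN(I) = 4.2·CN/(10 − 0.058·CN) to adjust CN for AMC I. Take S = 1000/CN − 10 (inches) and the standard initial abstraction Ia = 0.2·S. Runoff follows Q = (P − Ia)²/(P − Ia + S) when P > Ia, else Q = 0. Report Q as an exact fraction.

Q = 2792765718649/415134243300 in ≈ 6.727 in

NRCS table: gravel roads, soil group C → CN(II) = 89
Dry (AMC I): CN(I) = 4.2·89/(10 − 0.058·89) = (1869/5)/(2419/500) = 186900/2419 ≈ 77.263
Retention S: 1000/CN − 10 with CN=77.263 → S = 5500/1869 ≈ 2.943 in
Initial abstraction Ia = S/5 = (5500/1869)/5 = 1100/1869 ≈ 0.589 in
P − Ia = 9.530 − 0.589 = 1671157/186900 ≈ 8.941 in (> 0, runoff occurs)
Q = (1671157/186900)²/((1671157/186900) + 5500/1869) = (2792765718649/34931610000)/(2221157/186900) = 2792765718649/415134243300 in ≈ 6.727 in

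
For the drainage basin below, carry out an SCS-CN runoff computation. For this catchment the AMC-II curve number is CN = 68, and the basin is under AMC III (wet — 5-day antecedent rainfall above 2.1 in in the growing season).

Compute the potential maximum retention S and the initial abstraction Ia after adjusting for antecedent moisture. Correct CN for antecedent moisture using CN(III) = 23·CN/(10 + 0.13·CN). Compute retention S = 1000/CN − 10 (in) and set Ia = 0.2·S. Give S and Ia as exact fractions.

Wet (AMC III): CN(III) = 23·68/(10 + 0.13·68) = 1564/(471/25) = 39100/471 ≈ 83.015
S = 1000/(39100/471) − 10 = 800/391 in ≈ 2.046 in
Initial abstraction Ia = S/5 = (800/391)/5 = 160/391 ≈ 0.409 in

S = 800/391 in ≈ 2.046 in; Ia = 160/391 in ≈ 0.409 in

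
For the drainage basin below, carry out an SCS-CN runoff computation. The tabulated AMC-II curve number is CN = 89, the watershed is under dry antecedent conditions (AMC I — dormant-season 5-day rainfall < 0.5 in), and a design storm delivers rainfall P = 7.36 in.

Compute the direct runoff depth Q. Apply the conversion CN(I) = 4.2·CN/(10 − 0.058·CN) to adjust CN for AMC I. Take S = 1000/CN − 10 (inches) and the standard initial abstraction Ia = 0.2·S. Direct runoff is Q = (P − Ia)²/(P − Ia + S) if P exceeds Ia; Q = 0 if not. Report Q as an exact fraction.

Q = 12513303602/2651036325 in ≈ 4.720 in

Dry (AMC I): CN(I) = 4.2·89/(10 − 0.058·89) = (1869/5)/(2419/500) = 186900/2419 ≈ 77.263
S = 1000/(186900/2419) − 10 = 5500/1869 in ≈ 2.943 in
Ia = 0.2S: 0.2·2.943 = 0.589 in (exactly 1100/1869)
Excess rainfall: 7.360 − 0.589 = 6.771 in; P > Ia so Q > 0
Q: (316396/46725)² ÷ (453896/46725) = 12513303602/2651036325 in (≈ 4.720 in)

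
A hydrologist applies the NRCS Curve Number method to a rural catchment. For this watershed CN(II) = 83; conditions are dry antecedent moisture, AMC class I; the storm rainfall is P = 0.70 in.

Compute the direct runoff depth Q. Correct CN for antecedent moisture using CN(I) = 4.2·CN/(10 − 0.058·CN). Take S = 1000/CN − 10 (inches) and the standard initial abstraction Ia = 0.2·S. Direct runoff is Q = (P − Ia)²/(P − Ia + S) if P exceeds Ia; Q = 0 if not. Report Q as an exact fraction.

CN(I) from CN(II)=83: (4.2·83)/(10 − 0.058·83) = 174300/2593 ≈ 67.219
S = 1000/(174300/2593) − 10 = 8500/1743 in ≈ 4.877 in
Ia = 0.2·(8500/1743) = 1700/1743 in ≈ 0.975 in
P = 0.700 ≤ Ia = 0.975 in: entire storm abstracted, Q = 0.

Q = 0 in ≈ 0.000 in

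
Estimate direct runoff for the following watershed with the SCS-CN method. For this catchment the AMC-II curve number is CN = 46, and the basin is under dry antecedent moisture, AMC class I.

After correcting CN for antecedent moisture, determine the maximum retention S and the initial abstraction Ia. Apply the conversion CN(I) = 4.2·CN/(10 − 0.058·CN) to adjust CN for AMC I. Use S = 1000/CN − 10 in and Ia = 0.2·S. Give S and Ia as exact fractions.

S = 4500/161 in ≈ 27.950 in; Ia = 900/161 in ≈ 5.590 in

Dry (AMC I): CN(I) = 4.2·46/(10 − 0.058·46) = (966/5)/(1833/250) = 16100/611 ≈ 26.350
Retention S: 1000/CN − 10 with CN=26.350 → S = 4500/161 ≈ 27.950 in
Initial abstraction Ia = S/5 = (4500/161)/5 = 900/161 ≈ 5.590 in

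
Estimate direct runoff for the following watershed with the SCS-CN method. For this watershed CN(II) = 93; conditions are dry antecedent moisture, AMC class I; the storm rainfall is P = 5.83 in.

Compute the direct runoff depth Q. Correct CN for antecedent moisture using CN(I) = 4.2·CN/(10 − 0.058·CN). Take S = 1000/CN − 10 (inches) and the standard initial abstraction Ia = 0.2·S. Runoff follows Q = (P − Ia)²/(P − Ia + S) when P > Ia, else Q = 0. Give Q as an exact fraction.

Adjust CN=93 to AMC I: 4.2·93/(10 − 0.058·93) → (1953/5) ÷ (2303/500) = 27900/329 ≈ 84.802
Max retention: S = 1000/(27900/329) − 10 = 500/279 in (≈ 1.792 in)
Initial abstraction Ia = S/5 = (500/279)/5 = 100/279 ≈ 0.358 in
P − Ia = 5.830 − 0.358 = 152657/27900 ≈ 5.472 in (> 0, runoff occurs)
Runoff Q = (P−Ia)²/(P−Ia+S) = (5.472)²/(5.472+1.792) = 23304159649/5654130300 ≈ 4.122 in

Q = 23304159649/5654130300 in ≈ 4.122 in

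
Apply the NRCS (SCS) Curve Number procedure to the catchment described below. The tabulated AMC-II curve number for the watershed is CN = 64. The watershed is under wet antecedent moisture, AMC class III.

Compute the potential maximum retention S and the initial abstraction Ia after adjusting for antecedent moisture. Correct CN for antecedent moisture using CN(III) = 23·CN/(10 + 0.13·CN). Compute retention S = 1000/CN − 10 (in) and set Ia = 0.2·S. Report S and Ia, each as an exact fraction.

Adjust CN=64 to AMC III: 23·64/(10 + 0.13·64) → 1472 ÷ (458/25) = 18400/229 ≈ 80.349
S = 1000/(18400/229) − 10 = 225/92 in ≈ 2.446 in
Ia = 0.2S: 0.2·2.446 = 0.489 in (exactly 45/92)

S = 225/92 in ≈ 2.446 in; Ia = 45/92 in ≈ 0.489 in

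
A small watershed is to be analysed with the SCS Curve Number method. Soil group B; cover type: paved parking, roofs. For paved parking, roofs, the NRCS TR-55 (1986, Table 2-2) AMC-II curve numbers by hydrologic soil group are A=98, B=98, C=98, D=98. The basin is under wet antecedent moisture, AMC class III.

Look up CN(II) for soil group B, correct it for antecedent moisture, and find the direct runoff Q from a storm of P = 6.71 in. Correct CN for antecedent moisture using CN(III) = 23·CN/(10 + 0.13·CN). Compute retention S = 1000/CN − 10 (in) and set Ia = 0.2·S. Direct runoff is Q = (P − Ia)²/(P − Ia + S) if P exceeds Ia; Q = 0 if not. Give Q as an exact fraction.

NRCS table: paved parking, roofs, soil group B → CN(II) = 98
Wet (AMC III): CN(III) = 23·98/(10 + 0.13·98) = 2254/(1137/50) = 112700/1137 ≈ 99.120
S = 1000/(112700/1137) − 10 = 100/1127 in ≈ 0.089 in
Ia = 0.2·(100/1127) = 20/1127 in ≈ 0.018 in
Since P=6.710 > Ia=0.018: effective rainfall P−Ia = 754217/112700 in
Q = (754217/112700)²/((754217/112700) + 100/1127) = (568843283089/12701290000)/(764217/112700) = 568843283089/86127255900 in ≈ 6.605 in

Q = 568843283089/86127255900 in ≈ 6.605 in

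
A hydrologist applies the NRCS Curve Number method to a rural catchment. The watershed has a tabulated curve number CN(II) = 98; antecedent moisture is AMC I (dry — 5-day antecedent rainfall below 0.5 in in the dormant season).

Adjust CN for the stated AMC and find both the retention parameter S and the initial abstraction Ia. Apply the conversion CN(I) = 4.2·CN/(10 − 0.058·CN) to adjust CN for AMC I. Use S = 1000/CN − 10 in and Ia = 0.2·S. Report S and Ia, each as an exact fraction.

CN(I) from CN(II)=98: (4.2·98)/(10 − 0.058·98) = 102900/1079 ≈ 95.366
S = 1000/(102900/1079) − 10 = 500/1029 in ≈ 0.486 in
Ia = 0.2S: 0.2·0.486 = 0.097 in (exactly 100/1029)

S = 500/1029 in ≈ 0.486 in; Ia = 100/1029 in ≈ 0.097 in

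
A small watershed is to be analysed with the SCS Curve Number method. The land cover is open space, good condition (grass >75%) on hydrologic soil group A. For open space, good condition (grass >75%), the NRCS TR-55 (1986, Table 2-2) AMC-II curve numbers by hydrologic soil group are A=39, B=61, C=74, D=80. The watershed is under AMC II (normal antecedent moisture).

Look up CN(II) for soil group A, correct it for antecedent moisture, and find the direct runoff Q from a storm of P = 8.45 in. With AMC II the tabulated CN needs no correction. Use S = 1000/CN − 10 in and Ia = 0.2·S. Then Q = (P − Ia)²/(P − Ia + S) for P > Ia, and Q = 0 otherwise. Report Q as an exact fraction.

NRCS table: open space, good condition (grass >75%), soil group A → CN(II) = 39
AMC II — tabulated CN = 39 applies directly.
S = 1000/39 − 10 = 610/39 in ≈ 15.641 in
Ia = 0.2S: 0.2·15.641 = 3.128 in (exactly 122/39)
Since P=8.450 > Ia=3.128: effective rainfall P−Ia = 4151/780 in
Q = (4151/780)²/((4151/780) + 610/39) = (17230801/608400)/(16351/780) = 17230801/12753780 in ≈ 1.351 in

Q = 17230801/12753780 in ≈ 1.351 in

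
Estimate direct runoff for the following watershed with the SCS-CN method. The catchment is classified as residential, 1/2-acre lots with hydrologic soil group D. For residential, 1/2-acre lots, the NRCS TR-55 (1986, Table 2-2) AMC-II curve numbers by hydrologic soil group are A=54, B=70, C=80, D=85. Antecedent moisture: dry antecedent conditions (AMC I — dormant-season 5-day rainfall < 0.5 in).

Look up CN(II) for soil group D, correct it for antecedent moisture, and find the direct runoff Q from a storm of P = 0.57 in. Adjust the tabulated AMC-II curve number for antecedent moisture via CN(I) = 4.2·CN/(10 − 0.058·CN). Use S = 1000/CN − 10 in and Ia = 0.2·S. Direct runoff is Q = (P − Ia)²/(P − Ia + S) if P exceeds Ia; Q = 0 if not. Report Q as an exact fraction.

Q = 0 in ≈ 0.000 in

NRCS table: residential, 1/2-acre lots, soil group D → CN(II) = 85
Dry (AMC I): CN(I) = 4.2·85/(10 − 0.058·85) = 357/(507/100) = 11900/169 ≈ 70.414
Max retention: S = 1000/(11900/169) − 10 = 500/119 in (≈ 4.202 in)
Ia = 0.2S: 0.2·4.202 = 0.840 in (exactly 100/119)
P = 0.570 ≤ Ia = 0.840 in: entire storm abstracted, Q = 0.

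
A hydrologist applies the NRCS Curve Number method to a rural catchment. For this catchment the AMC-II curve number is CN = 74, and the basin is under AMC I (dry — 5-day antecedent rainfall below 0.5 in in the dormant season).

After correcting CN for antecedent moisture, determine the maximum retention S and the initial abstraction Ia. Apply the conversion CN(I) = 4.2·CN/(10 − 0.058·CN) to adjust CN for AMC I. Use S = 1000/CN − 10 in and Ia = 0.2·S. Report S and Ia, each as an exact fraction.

S = 6500/777 in ≈ 8.366 in; Ia = 1300/777 in ≈ 1.673 in

CN(I) from CN(II)=74: (4.2·74)/(10 − 0.058·74) = 77700/1427 ≈ 54.450
S = 1000/(77700/1427) − 10 = 6500/777 in ≈ 8.366 in
Ia = 0.2·(6500/777) = 1300/777 in ≈ 1.673 in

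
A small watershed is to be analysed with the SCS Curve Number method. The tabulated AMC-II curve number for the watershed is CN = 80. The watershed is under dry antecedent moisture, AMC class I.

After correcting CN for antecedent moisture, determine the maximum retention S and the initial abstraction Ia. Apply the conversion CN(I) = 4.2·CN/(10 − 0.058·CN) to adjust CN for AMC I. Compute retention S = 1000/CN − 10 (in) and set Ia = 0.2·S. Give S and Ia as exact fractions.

Adjust CN=80 to AMC I: 4.2·80/(10 − 0.058·80) → 336 ÷ (134/25) = 4200/67 ≈ 62.687
Max retention: S = 1000/(4200/67) − 10 = 125/21 in (≈ 5.952 in)
Initial abstraction Ia = S/5 = (125/21)/5 = 25/21 ≈ 1.190 in

S = 125/21 in ≈ 5.952 in; Ia = 25/21 in ≈ 1.190 in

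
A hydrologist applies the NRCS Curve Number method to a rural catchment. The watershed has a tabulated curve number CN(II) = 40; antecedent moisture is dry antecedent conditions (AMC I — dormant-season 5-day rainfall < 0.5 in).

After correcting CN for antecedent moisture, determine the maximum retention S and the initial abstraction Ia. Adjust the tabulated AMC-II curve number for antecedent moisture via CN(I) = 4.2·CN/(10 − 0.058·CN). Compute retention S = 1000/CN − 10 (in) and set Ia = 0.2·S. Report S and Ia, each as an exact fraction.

S = 250/7 in ≈ 35.714 in; Ia = 50/7 in ≈ 7.143 in

CN(I) from CN(II)=40: (4.2·40)/(10 − 0.058·40) = 175/8 ≈ 21.875
Max retention: S = 1000/(175/8) − 10 = 250/7 in (≈ 35.714 in)
Ia = 0.2S: 0.2·35.714 = 7.143 in (exactly 50/7)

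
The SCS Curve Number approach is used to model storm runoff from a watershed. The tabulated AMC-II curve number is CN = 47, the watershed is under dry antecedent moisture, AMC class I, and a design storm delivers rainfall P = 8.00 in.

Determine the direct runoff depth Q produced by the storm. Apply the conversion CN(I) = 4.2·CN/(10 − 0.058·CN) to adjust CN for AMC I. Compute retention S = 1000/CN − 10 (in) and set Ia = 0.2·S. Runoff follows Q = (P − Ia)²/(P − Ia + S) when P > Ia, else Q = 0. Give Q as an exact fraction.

Q = 842402/3589719 in ≈ 0.235 in

Adjust CN=47 to AMC I: 4.2·47/(10 − 0.058·47) → (987/5) ÷ (3637/500) = 98700/3637 ≈ 27.138
Retention S: 1000/CN − 10 with CN=27.138 → S = 26500/987 ≈ 26.849 in
Ia = 0.2S: 0.2·26.849 = 5.370 in (exactly 5300/987)
P − Ia = 8.000 − 5.370 = 2596/987 ≈ 2.630 in (> 0, runoff occurs)
Runoff Q = (P−Ia)²/(P−Ia+S) = (2.630)²/(2.630+26.849) = 842402/3589719 ≈ 0.235 in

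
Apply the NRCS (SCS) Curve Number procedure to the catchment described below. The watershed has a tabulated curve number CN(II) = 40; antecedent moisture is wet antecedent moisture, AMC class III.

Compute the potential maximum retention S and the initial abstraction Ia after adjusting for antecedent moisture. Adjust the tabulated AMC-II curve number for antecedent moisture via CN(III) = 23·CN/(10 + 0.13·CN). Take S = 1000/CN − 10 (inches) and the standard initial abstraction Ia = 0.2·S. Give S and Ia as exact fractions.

Wet (AMC III): CN(III) = 23·40/(10 + 0.13·40) = 920/(76/5) = 1150/19 ≈ 60.526
S = 1000/(1150/19) − 10 = 150/23 in ≈ 6.522 in
Ia = 0.2S: 0.2·6.522 = 1.304 in (exactly 30/23)

S = 150/23 in ≈ 6.522 in; Ia = 30/23 in ≈ 1.304 in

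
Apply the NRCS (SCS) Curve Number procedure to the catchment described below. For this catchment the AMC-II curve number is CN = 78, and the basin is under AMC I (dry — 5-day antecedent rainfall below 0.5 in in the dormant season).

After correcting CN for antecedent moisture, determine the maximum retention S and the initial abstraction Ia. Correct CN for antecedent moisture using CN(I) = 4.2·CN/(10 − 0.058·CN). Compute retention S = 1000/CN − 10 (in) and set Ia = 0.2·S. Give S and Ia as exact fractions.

Dry (AMC I): CN(I) = 4.2·78/(10 − 0.058·78) = (1638/5)/(1369/250) = 81900/1369 ≈ 59.825
Retention S: 1000/CN − 10 with CN=59.825 → S = 5500/819 ≈ 6.716 in
Initial abstraction Ia = S/5 = (5500/819)/5 = 1100/819 ≈ 1.343 in

S = 5500/819 in ≈ 6.716 in; Ia = 1100/819 in ≈ 1.343 in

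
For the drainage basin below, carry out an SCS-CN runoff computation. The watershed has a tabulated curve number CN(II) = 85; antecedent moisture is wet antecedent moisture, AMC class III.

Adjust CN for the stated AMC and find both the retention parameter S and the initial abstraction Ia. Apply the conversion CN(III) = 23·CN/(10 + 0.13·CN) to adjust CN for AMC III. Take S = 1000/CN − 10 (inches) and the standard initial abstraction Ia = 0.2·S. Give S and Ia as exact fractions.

Wet (AMC III): CN(III) = 23·85/(10 + 0.13·85) = 1955/(421/20) = 39100/421 ≈ 92.874
S = 1000/(39100/421) − 10 = 300/391 in ≈ 0.767 in
Ia = 0.2·(300/391) = 60/391 in ≈ 0.153 in

S = 300/391 in ≈ 0.767 in; Ia = 60/391 in ≈ 0.153 in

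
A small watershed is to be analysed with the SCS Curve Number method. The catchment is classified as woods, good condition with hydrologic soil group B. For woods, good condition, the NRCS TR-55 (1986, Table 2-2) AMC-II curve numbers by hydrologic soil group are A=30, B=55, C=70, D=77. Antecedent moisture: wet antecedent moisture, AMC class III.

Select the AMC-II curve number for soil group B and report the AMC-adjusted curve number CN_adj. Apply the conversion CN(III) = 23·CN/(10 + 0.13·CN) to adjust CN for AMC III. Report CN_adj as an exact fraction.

CN_adj = 25300/343 ≈ 73.761

NRCS table: woods, good condition, soil group B → CN(II) = 55
CN(III) from CN(II)=55: (23·55)/(10 + 0.13·55) = 25300/343 ≈ 73.761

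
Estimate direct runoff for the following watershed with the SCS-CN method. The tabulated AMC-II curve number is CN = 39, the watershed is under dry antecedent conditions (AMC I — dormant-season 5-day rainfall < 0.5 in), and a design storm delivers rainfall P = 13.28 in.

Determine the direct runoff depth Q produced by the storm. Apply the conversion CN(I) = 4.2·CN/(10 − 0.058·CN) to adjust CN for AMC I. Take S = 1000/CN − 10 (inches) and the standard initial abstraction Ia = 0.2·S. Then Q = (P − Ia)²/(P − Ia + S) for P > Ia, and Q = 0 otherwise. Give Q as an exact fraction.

CN(I) from CN(II)=39: (4.2·39)/(10 − 0.058·39) = 81900/3869 ≈ 21.168
Retention S: 1000/CN − 10 with CN=21.168 → S = 30500/819 ≈ 37.241 in
Ia = 0.2·(30500/819) = 6100/819 in ≈ 7.448 in
Since P=13.280 > Ia=7.448: effective rainfall P−Ia = 119408/20475 in
Runoff Q = (P−Ia)²/(P−Ia+S) = (5.832)²/(5.832+37.241) = 3564567616/4514266575 ≈ 0.790 in

Q = 3564567616/4514266575 in ≈ 0.790 in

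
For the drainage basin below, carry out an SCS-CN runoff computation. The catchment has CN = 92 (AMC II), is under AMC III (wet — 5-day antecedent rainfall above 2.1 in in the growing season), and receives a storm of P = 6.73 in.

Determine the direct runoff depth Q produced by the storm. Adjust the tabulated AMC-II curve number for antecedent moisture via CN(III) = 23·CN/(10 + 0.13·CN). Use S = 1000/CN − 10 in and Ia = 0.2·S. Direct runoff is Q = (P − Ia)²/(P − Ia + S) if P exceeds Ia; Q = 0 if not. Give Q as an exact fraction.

Wet (AMC III): CN(III) = 23·92/(10 + 0.13·92) = 2116/(549/25) = 52900/549 ≈ 96.357
Retention S: 1000/CN − 10 with CN=96.357 → S = 200/529 ≈ 0.378 in
Initial abstraction Ia = S/5 = (200/529)/5 = 40/529 ≈ 0.076 in
P − Ia = 6.730 − 0.076 = 352017/52900 ≈ 6.654 in (> 0, runoff occurs)
Q = (352017/52900)²/((352017/52900) + 200/529) = (123915968289/2798410000)/(372017/52900) = 123915968289/19679699300 in ≈ 6.297 in

Q = 123915968289/19679699300 in ≈ 6.297 in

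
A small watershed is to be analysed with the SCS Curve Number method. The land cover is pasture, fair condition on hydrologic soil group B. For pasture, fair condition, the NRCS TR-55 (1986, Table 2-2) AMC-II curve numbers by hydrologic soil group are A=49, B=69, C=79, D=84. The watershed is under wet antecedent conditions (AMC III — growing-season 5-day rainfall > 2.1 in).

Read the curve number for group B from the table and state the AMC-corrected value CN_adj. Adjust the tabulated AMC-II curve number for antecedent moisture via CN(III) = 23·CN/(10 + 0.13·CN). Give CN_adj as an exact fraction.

NRCS table: pasture, fair condition, soil group B → CN(II) = 69
Wet (AMC III): CN(III) = 23·69/(10 + 0.13·69) = 1587/(1897/100) = 158700/1897 ≈ 83.658

CN_adj = 158700/1897 ≈ 83.658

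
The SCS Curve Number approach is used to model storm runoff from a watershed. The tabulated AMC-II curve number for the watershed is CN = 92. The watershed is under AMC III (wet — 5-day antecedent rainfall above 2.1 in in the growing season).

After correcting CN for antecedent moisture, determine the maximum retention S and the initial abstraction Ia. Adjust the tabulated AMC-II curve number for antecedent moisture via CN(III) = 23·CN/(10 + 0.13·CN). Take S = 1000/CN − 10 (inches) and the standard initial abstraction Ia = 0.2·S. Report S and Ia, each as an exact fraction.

CN(III) from CN(II)=92: (23·92)/(10 + 0.13·92) = 52900/549 ≈ 96.357
Retention S: 1000/CN − 10 with CN=96.357 → S = 200/529 ≈ 0.378 in
Ia = 0.2S: 0.2·0.378 = 0.076 in (exactly 40/529)

S = 200/529 in ≈ 0.378 in; Ia = 40/529 in ≈ 0.076 in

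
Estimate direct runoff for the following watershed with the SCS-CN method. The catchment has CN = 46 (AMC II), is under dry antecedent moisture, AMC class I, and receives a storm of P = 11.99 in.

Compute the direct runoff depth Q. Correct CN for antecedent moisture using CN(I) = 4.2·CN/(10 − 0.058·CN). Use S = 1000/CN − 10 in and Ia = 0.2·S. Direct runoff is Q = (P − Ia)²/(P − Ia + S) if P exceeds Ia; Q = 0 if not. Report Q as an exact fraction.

Q = 10617035521/8903927900 in ≈ 1.192 in

Dry (AMC I): CN(I) = 4.2·46/(10 − 0.058·46) = (966/5)/(1833/250) = 16100/611 ≈ 26.350
S = 1000/(16100/611) − 10 = 4500/161 in ≈ 27.950 in
Ia = 0.2S: 0.2·27.950 = 5.590 in (exactly 900/161)
Excess rainfall: 11.990 − 5.590 = 6.400 in; P > Ia so Q > 0
Runoff Q = (P−Ia)²/(P−Ia+S) = (6.400)²/(6.400+27.950) = 10617035521/8903927900 ≈ 1.192 in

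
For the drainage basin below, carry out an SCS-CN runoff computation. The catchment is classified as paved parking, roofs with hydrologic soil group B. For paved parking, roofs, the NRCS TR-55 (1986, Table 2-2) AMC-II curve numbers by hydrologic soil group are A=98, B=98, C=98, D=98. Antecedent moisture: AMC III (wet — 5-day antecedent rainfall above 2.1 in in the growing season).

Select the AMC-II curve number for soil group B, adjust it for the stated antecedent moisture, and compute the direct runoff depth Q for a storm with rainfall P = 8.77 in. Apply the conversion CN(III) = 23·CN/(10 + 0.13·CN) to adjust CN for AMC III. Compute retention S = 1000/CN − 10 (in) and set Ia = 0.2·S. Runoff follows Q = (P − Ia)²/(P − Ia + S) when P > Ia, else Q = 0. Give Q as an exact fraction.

Q = 972943531641/112291913300 in ≈ 8.664 in

NRCS table: paved parking, roofs, soil group B → CN(II) = 98
Adjust CN=98 to AMC III: 23·98/(10 + 0.13·98) → 2254 ÷ (1137/50) = 112700/1137 ≈ 99.120
S = 1000/(112700/1137) − 10 = 100/1127 in ≈ 0.089 in
Ia = 0.2·(100/1127) = 20/1127 in ≈ 0.018 in
P − Ia = 8.770 − 0.018 = 986379/112700 ≈ 8.752 in (> 0, runoff occurs)
Q = (986379/112700)²/((986379/112700) + 100/1127) = (972943531641/12701290000)/(996379/112700) = 972943531641/112291913300 in ≈ 8.664 in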